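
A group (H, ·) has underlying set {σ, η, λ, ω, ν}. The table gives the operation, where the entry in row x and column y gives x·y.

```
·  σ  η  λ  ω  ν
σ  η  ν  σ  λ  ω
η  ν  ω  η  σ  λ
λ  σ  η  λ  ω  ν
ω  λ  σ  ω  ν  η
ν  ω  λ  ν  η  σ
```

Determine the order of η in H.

5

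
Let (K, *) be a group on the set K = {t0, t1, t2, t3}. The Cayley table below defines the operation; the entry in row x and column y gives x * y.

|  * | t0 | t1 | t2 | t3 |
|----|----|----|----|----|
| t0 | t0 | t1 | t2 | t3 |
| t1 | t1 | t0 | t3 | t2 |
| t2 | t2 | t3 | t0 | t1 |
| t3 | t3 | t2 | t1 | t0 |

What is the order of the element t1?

The identity element is t0 (its row matches the header).
t1^1 = t1
t1^2 = t1 * t1 = t0
The first power of t1 equal to the identity is t1^2, so ord(t1) = 2.

2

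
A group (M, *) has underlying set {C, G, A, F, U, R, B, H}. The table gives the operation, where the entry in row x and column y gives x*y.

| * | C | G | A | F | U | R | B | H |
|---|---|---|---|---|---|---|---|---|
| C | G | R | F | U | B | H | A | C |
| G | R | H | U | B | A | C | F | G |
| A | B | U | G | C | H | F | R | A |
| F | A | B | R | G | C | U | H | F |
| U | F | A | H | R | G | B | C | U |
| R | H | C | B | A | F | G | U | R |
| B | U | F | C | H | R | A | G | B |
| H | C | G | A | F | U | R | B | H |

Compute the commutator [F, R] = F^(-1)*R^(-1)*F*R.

Identity is H; from the table F^(-1) = B and R^(-1) = C.
B*C = U
U*F = R
R*R = G

G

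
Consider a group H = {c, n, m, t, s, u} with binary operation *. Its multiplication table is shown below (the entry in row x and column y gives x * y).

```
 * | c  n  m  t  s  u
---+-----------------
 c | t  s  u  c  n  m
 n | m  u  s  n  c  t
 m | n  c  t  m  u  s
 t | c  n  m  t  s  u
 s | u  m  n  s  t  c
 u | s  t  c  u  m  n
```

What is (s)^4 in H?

s^1 = s
s^2 = s * s = t
s^3 = t * s = s
s^4 = s * s = t
(Structurally, H here is isomorphic to the symmetric group S_3.)

t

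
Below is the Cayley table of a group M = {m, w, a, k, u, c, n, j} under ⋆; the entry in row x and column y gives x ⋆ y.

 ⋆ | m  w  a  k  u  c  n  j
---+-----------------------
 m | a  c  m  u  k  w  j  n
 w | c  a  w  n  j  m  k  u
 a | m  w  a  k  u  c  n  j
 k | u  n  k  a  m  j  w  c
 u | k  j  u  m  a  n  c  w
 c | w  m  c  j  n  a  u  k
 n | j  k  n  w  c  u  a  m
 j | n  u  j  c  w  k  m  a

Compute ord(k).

2

The identity element is a (its row matches the header).
k^1 = k
k^2 = k ⋆ k = a
The first power of k equal to the identity is k^2, so ord(k) = 2.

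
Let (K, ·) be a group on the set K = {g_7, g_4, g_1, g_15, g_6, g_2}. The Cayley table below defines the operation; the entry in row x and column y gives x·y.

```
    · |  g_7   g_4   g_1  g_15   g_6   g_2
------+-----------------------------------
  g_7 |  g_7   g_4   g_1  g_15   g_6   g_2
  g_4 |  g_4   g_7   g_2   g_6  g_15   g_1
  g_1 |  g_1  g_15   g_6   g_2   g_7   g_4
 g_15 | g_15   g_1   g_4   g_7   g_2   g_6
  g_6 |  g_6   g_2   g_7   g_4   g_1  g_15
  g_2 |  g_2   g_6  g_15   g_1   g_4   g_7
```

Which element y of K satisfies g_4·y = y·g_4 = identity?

First locate the identity: row g_7 matches the header, so g_7 is the identity.
Scan row g_4 for g_7: g_4·g_4 = g_7. Hence g_4^(-1) = g_4.

g_4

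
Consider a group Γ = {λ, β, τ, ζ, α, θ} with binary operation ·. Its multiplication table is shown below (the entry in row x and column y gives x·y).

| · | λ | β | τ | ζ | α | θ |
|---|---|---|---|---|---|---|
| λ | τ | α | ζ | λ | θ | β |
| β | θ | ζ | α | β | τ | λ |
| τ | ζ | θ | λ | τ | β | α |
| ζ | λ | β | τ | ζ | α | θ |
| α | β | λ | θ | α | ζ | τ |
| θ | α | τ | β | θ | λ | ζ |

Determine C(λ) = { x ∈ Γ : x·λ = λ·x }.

{ζ, λ, τ}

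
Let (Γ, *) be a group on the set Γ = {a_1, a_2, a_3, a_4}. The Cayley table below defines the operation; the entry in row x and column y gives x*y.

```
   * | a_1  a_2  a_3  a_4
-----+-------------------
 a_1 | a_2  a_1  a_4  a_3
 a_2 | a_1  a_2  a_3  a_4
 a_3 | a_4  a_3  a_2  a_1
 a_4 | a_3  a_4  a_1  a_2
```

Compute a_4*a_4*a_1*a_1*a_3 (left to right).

a_4*a_4 = a_2
a_2*a_1 = a_1
a_1*a_1 = a_2
a_2*a_3 = a_3

a_3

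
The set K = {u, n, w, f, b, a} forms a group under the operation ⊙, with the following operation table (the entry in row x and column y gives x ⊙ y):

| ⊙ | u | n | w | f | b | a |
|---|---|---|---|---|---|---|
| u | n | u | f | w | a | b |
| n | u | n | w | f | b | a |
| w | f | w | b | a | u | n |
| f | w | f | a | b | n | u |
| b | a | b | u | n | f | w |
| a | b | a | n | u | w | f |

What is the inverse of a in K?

First locate the identity: row n matches the header, so n is the identity.
Scan row a for n: a ⊙ w = n. Hence a^(-1) = w.
(Structurally, K here is isomorphic to the cyclic group Z_6.)

w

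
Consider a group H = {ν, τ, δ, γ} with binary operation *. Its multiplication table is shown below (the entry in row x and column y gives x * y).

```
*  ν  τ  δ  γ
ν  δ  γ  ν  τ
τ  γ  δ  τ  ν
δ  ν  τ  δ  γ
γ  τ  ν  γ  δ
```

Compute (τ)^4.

δ

τ^1 = τ
τ^2 = τ * τ = δ
τ^3 = δ * τ = τ
τ^4 = τ * τ = δ
(Structurally, H here is isomorphic to the Klein four-group V_4.)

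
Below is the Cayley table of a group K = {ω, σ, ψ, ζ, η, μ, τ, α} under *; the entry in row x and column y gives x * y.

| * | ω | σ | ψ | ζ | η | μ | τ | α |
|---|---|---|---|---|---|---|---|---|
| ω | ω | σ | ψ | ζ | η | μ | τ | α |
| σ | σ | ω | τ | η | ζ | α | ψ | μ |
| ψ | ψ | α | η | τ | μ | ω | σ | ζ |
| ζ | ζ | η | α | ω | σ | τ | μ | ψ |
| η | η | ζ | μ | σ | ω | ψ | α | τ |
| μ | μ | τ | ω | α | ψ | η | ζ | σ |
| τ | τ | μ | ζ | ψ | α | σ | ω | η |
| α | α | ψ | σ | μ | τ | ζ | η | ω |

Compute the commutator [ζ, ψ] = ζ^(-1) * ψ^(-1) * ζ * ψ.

η

Identity is ω; from the table ζ^(-1) = ζ and ψ^(-1) = μ.
ζ * μ = τ
τ * ζ = ψ
ψ * ψ = η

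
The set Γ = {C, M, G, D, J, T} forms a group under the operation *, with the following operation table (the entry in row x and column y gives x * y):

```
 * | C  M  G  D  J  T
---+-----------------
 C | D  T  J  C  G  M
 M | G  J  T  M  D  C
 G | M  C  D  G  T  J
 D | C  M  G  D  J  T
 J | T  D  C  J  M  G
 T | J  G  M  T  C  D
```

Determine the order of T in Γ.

2

The identity element is D (its row matches the header).
T^1 = T
T^2 = T * T = D
The first power of T equal to the identity is T^2, so ord(T) = 2.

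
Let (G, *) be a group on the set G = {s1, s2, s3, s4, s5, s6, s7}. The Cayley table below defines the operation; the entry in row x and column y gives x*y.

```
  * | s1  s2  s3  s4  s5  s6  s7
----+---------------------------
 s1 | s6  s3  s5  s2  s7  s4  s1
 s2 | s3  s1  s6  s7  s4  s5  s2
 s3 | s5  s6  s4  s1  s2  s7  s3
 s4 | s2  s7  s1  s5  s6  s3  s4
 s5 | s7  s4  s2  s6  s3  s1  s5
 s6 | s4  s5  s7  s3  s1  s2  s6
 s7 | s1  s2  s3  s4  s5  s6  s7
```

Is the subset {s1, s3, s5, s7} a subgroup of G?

No

s5*s3 = s2, which is not in {s1, s3, s5, s7}.
The subset is not closed under *, so it is not a subgroup.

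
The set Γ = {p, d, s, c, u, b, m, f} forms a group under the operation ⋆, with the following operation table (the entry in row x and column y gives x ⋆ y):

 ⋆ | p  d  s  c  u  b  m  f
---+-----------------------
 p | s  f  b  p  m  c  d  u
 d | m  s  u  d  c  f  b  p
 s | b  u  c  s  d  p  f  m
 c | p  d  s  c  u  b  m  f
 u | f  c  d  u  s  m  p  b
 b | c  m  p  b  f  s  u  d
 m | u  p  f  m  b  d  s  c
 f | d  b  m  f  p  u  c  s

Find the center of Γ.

{c, s}

An element z is central iff its row equals its column in the table.
For b: b ⋆ f = d ≠ u = f ⋆ b, so b ∉ Z.
Checking each element this way leaves Z(Γ) = {c, s}.
(Structurally, Γ here is isomorphic to the quaternion group Q_8.)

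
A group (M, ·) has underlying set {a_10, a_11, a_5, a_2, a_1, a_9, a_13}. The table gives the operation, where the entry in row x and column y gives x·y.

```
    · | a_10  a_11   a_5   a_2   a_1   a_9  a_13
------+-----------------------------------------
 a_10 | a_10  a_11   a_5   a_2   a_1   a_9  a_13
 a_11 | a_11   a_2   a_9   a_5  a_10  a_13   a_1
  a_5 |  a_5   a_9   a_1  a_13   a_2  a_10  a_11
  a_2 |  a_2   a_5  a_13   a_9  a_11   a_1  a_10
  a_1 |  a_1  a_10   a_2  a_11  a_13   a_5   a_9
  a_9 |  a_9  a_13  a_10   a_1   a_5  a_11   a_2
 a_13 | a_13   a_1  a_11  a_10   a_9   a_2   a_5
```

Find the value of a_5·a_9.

a_10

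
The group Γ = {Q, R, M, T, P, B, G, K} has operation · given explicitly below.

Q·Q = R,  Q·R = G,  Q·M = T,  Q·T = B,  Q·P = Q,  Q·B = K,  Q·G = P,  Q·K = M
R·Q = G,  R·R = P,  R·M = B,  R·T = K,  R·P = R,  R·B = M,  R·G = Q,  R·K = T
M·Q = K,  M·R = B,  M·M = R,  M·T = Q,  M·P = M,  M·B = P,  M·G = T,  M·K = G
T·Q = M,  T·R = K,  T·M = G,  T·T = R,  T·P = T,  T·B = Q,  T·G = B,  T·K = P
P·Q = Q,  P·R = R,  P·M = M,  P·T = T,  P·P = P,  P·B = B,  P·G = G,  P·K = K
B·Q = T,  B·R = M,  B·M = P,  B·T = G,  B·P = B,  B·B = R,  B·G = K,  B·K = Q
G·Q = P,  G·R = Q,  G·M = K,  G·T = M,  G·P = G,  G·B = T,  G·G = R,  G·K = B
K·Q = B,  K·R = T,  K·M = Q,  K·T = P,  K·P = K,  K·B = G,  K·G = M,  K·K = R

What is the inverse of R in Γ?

R

First locate the identity: row P matches the header, so P is the identity.
Scan row R for P: R·R = P. Hence R^(-1) = R.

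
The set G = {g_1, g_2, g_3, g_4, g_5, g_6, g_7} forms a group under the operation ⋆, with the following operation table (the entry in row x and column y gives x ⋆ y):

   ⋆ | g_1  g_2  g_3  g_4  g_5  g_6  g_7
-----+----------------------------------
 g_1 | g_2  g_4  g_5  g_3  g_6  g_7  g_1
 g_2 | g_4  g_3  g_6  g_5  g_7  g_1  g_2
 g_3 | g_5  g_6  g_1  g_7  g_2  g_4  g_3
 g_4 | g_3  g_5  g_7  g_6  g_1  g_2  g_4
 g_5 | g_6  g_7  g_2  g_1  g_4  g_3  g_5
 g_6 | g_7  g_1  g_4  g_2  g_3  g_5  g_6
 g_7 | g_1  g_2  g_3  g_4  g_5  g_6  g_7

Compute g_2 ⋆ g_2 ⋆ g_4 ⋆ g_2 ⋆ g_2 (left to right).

g_2 ⋆ g_2 = g_3
g_3 ⋆ g_4 = g_7
g_7 ⋆ g_2 = g_2
g_2 ⋆ g_2 = g_3
(Structurally, G here is isomorphic to the cyclic group Z_7.)

g_3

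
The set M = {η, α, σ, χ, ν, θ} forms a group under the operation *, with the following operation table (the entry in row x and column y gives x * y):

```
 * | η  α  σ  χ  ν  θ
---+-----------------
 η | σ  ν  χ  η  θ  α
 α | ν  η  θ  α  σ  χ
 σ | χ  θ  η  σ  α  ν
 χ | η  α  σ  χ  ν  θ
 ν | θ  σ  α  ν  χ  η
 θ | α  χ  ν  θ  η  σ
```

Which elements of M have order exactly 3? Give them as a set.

{η, σ}

Identity is χ. Compute the order of each non-identity element by repeated multiplication:
  η: η → σ → χ  (order 3)
  α: α → η → ν → σ → θ → χ  (order 6)
  σ: σ → η → χ  (order 3)
  ν: ν → χ  (order 2)
  θ: θ → σ → ν → η → α → χ  (order 6)
Elements of order 3: {η, σ}.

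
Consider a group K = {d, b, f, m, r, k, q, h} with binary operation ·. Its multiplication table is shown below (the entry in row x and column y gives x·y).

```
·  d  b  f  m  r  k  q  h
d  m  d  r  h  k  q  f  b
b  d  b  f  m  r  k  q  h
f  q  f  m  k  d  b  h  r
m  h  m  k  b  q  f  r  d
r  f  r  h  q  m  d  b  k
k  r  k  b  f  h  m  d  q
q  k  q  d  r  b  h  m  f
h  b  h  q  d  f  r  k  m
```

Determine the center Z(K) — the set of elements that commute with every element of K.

An element z is central iff its row equals its column in the table.
For h: h·r = f ≠ k = r·h, so h ∉ Z.
Checking each element this way leaves Z(K) = {b, m}.
(Structurally, K here is isomorphic to the quaternion group Q_8.)

{b, m}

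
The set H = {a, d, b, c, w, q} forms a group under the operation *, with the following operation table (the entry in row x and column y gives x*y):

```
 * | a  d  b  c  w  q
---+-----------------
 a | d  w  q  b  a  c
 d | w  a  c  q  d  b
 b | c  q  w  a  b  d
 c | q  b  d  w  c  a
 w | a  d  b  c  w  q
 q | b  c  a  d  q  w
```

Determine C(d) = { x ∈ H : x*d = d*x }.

Compare row d with column d entry by entry.
a*d = w = d*a, so a commutes with d.
b*d = q but d*b = c, so b does not.
Collecting the elements that commute with d: C(d) = {a, d, w}.

{a, d, w}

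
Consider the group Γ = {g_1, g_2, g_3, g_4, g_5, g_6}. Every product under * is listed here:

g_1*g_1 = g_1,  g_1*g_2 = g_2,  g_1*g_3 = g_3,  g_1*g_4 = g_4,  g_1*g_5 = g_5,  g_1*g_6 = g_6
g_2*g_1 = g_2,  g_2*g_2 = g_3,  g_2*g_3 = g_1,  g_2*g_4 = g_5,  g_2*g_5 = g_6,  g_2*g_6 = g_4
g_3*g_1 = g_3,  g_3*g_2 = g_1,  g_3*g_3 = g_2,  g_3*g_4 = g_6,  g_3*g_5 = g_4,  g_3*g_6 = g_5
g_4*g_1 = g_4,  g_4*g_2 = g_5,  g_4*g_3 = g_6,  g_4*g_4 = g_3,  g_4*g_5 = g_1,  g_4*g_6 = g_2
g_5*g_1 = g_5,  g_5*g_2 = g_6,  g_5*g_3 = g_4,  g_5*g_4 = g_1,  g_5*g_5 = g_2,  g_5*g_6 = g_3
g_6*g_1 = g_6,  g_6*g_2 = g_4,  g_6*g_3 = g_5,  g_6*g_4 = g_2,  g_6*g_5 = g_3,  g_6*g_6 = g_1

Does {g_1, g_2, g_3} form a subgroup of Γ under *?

Yes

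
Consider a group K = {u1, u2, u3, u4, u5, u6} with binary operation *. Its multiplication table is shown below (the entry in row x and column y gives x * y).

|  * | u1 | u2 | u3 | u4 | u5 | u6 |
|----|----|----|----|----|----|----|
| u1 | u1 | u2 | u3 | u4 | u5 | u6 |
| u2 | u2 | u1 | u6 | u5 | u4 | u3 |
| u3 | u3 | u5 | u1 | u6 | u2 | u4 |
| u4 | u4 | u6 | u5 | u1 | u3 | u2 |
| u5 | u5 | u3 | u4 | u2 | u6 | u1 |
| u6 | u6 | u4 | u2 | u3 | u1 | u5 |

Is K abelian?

u5 * u2 = u3 but u2 * u5 = u4.
Since u5 and u2 do not commute, K is not abelian.

No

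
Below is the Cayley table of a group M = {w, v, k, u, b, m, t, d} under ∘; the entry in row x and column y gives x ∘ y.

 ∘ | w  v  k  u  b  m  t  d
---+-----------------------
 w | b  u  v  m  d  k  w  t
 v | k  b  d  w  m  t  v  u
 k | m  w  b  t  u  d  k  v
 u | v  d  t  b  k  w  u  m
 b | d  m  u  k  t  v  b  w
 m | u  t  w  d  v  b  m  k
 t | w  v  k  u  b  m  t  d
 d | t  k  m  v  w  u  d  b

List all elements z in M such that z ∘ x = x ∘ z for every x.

{b, t}

An element z is central iff its row equals its column in the table.
For v: v ∘ d = u ≠ k = d ∘ v, so v ∉ Z.
Checking each element this way leaves Z(M) = {b, t}.
(Structurally, M here is isomorphic to the quaternion group Q_8.)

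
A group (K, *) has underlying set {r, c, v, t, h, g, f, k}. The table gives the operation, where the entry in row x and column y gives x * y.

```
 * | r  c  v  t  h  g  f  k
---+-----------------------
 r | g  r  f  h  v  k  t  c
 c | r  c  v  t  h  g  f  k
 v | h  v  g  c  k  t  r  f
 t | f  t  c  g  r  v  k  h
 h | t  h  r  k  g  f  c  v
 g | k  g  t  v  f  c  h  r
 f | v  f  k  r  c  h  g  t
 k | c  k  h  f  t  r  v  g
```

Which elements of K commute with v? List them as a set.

Compare row v with column v entry by entry.
t * v = c = v * t, so t commutes with v.
h * v = r but v * h = k, so h does not.
Collecting the elements that commute with v: C(v) = {c, g, t, v}.

{c, g, t, v}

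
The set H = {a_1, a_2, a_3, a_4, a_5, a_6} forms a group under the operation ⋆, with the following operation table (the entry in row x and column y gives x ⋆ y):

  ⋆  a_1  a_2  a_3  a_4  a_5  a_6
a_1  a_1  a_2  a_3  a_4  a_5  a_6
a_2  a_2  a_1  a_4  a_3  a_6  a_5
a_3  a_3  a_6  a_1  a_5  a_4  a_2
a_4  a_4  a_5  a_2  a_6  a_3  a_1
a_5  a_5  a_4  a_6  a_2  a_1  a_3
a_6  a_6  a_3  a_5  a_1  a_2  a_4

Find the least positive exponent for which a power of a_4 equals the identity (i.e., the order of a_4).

3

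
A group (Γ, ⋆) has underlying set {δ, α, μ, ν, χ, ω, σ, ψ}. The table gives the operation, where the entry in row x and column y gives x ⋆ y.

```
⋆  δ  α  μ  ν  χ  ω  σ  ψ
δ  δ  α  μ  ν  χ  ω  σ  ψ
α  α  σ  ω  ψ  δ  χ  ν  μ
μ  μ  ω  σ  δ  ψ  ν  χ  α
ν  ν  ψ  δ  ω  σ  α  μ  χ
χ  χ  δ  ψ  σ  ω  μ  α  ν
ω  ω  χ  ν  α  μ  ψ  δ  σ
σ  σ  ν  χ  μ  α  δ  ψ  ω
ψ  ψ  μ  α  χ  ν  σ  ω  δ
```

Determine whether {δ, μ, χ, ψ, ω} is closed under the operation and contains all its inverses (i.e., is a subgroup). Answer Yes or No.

μ ⋆ μ = σ, which is not in {δ, μ, χ, ψ, ω}.
The subset is not closed under ⋆, so it is not a subgroup.

No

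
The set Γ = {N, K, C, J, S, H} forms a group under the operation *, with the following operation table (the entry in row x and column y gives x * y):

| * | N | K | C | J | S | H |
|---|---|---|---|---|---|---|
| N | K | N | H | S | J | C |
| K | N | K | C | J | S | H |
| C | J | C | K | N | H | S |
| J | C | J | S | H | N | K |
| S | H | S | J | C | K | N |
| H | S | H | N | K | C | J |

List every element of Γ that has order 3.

{H, J}

Identity is K. Compute the order of each non-identity element by repeated multiplication:
  N: N → K  (order 2)
  C: C → K  (order 2)
  J: J → H → K  (order 3)
  S: S → K  (order 2)
  H: H → J → K  (order 3)
Elements of order 3: {H, J}.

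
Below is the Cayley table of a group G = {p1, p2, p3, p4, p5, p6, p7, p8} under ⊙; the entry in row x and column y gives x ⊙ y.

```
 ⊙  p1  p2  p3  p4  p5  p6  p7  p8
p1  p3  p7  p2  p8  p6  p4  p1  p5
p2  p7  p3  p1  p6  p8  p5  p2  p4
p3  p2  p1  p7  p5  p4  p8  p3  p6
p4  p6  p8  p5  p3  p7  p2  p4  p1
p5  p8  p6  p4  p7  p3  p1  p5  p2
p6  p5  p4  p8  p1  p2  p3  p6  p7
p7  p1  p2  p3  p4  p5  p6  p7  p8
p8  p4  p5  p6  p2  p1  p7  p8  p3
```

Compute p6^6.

p6^1 = p6
p6^2 = p6 ⊙ p6 = p3
p6^3 = p3 ⊙ p6 = p8
p6^4 = p8 ⊙ p6 = p7
p6^5 = p7 ⊙ p6 = p6
p6^6 = p6 ⊙ p6 = p3

p3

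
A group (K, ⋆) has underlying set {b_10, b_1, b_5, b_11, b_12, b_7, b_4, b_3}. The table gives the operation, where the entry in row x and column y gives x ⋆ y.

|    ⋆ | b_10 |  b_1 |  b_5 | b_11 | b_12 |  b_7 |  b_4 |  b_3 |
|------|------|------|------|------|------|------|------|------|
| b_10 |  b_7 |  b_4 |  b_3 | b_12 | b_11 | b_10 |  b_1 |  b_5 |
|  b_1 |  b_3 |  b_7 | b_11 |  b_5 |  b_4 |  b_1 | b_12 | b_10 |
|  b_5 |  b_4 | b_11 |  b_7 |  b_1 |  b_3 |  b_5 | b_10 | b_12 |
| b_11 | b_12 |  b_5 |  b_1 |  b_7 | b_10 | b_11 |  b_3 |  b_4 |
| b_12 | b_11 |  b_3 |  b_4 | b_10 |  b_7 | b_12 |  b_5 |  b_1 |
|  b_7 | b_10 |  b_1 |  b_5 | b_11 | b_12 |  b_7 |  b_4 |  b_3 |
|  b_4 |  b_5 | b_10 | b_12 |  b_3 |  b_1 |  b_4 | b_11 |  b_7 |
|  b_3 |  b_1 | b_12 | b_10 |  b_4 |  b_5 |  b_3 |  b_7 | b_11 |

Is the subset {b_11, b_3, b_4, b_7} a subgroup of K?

{b_11, b_3, b_4, b_7} contains the identity b_7.
Checking products: every product of two elements of {b_11, b_3, b_4, b_7} (read from the table) lies in {b_11, b_3, b_4, b_7}, so the set is closed.
In a finite group, a nonempty closed subset is a subgroup. So {b_11, b_3, b_4, b_7} ≤ K.

Yes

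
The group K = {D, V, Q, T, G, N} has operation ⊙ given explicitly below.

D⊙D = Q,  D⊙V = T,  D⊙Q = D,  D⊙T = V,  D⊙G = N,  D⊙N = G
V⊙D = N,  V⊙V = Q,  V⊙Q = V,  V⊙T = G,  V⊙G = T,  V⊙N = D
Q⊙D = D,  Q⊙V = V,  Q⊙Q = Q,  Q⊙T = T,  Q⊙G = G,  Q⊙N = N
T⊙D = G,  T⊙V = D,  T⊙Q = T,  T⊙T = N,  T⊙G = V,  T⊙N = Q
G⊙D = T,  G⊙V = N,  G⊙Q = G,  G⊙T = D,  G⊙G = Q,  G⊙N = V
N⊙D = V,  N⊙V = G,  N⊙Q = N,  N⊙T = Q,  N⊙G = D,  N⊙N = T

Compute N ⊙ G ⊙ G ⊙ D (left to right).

V

N ⊙ G = D
D ⊙ G = N
N ⊙ D = V
(Structurally, K here is isomorphic to the symmetric group S_3.)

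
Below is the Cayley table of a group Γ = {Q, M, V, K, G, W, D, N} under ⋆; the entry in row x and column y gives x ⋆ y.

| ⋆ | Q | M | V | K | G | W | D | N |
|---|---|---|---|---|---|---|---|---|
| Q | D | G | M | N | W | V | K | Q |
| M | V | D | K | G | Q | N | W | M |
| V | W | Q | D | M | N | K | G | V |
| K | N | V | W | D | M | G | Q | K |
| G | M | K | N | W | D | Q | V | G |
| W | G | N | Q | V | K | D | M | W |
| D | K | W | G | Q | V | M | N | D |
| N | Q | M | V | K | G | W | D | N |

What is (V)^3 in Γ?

V^1 = V
V^2 = V ⋆ V = D
V^3 = D ⋆ V = G

G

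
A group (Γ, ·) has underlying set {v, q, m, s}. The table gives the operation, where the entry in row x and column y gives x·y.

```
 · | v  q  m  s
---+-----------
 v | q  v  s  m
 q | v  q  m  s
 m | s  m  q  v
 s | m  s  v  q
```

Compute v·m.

Read row v, column m: v·m = s.
(Structurally, Γ here is isomorphic to the Klein four-group V_4.)

s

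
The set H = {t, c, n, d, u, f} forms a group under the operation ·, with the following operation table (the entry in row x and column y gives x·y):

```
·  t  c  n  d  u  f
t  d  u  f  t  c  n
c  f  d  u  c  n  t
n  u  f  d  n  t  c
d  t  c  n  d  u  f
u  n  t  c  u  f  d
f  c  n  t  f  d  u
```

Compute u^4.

u

u^1 = u
u^2 = u·u = f
u^3 = f·u = d
u^4 = d·u = u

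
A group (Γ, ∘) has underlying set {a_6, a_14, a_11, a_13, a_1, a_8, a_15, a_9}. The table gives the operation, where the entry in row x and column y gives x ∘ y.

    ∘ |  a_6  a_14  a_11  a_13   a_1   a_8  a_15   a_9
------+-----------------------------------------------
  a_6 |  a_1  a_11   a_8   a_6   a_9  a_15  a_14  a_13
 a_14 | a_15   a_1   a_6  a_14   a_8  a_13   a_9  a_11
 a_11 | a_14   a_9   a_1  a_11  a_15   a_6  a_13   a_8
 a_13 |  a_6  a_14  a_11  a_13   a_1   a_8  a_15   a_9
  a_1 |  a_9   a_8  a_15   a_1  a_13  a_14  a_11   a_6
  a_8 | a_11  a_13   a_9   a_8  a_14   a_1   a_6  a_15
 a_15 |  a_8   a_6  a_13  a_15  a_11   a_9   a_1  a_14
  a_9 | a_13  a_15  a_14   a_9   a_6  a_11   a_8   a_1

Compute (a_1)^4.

a_1^1 = a_1
a_1^2 = a_1 ∘ a_1 = a_13
a_1^3 = a_13 ∘ a_1 = a_1
a_1^4 = a_1 ∘ a_1 = a_13

a_13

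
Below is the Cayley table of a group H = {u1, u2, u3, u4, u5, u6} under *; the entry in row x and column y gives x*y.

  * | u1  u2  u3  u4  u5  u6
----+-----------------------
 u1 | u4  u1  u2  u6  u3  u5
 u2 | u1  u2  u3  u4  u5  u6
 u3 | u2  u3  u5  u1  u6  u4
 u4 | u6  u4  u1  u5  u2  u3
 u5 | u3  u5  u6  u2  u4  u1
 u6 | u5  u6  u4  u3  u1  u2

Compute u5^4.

u5

u5^1 = u5
u5^2 = u5*u5 = u4
u5^3 = u4*u5 = u2
u5^4 = u2*u5 = u5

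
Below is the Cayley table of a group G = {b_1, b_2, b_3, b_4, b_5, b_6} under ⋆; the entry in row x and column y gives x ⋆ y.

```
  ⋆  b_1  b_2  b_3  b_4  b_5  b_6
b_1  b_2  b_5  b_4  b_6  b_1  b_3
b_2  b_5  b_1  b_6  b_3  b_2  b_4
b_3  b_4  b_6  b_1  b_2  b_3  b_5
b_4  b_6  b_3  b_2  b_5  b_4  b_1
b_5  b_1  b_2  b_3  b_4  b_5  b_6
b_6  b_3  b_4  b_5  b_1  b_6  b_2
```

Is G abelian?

Yes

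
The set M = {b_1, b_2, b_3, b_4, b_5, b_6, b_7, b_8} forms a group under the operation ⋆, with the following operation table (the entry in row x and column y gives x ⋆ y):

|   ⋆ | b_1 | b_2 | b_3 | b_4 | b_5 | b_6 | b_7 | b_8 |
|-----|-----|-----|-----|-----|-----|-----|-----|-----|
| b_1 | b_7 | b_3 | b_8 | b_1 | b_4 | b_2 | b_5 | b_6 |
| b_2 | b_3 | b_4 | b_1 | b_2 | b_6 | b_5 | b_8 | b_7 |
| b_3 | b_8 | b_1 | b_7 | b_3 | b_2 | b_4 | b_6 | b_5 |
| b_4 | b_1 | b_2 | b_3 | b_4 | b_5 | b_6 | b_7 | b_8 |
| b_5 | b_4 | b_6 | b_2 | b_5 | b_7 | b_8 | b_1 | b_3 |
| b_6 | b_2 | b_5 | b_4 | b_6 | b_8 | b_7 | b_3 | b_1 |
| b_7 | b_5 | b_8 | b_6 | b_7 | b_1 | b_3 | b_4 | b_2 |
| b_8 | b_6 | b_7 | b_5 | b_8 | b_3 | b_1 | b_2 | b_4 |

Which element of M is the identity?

b_4

The identity e satisfies e ⋆ x = x for all x, so its row in the table reproduces the column headers.
Row b_4 reads: b_1, b_2, b_3, b_4, b_5, b_6, b_7, b_8 — exactly the header order. So b_4 is the identity.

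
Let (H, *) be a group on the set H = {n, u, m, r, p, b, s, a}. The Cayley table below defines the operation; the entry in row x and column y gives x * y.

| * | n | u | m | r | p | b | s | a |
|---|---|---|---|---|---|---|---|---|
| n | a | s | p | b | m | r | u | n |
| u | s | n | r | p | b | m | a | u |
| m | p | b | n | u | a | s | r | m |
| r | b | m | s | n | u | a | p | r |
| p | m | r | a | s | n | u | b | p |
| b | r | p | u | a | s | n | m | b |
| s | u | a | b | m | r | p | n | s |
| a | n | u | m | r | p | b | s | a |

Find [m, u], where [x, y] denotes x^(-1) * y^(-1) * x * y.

n

Identity is a; from the table m^(-1) = p and u^(-1) = s.
p * s = b
b * m = u
u * u = n
(Structurally, H here is isomorphic to the quaternion group Q_8.)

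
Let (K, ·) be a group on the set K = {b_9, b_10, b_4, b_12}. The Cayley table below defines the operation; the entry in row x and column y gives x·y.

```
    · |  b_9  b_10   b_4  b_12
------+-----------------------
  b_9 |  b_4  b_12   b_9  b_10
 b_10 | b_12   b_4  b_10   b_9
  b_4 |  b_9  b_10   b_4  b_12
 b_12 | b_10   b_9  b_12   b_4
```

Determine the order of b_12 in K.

The identity element is b_4 (its row matches the header).
b_12^1 = b_12
b_12^2 = b_12·b_12 = b_4
The first power of b_12 equal to the identity is b_12^2, so ord(b_12) = 2.

2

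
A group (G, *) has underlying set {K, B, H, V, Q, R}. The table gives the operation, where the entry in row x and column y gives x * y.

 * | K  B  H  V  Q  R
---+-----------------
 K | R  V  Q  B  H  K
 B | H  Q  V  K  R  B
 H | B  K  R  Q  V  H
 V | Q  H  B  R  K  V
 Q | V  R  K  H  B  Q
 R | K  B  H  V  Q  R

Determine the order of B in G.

3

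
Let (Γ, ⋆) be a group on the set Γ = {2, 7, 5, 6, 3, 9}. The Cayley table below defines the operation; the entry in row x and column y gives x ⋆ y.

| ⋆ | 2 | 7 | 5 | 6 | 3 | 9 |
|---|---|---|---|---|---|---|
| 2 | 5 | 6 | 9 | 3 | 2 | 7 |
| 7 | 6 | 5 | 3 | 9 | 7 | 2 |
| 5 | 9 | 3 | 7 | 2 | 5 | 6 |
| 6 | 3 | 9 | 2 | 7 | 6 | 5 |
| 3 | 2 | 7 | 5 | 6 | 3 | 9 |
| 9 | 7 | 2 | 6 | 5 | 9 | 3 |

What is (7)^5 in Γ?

5

7^1 = 7
7^2 = 7 ⋆ 7 = 5
7^3 = 5 ⋆ 7 = 3
7^4 = 3 ⋆ 7 = 7
7^5 = 7 ⋆ 7 = 5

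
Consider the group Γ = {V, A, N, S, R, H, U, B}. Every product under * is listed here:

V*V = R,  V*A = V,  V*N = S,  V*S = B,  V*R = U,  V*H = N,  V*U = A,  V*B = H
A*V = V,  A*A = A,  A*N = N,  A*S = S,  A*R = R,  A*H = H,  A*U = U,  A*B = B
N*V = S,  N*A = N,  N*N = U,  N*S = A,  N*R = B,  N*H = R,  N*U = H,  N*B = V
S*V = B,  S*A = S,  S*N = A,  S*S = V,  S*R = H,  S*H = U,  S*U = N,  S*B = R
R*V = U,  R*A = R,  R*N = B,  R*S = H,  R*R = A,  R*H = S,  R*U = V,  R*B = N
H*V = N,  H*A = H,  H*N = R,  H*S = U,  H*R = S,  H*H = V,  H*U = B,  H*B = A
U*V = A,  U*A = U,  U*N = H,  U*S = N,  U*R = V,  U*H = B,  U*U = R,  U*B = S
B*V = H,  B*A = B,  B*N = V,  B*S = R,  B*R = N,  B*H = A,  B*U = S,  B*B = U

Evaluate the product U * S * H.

U * S = N
N * H = R

R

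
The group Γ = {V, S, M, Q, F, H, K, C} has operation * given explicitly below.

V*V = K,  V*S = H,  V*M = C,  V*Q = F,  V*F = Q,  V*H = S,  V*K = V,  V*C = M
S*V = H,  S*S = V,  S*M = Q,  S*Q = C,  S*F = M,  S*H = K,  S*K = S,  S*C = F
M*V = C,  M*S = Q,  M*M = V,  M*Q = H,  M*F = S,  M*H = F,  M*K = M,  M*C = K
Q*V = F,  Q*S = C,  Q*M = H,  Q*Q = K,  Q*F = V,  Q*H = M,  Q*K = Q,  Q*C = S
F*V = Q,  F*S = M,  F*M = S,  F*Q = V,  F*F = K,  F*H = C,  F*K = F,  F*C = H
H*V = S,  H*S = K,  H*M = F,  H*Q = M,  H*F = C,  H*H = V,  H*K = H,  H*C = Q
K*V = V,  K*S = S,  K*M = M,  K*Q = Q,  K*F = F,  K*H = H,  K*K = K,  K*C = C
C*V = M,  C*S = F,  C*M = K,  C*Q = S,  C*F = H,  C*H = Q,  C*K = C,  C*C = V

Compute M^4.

K

M^1 = M
M^2 = M * M = V
M^3 = V * M = C
M^4 = C * M = K
(Structurally, Γ here is isomorphic to Z_2 x Z_4.)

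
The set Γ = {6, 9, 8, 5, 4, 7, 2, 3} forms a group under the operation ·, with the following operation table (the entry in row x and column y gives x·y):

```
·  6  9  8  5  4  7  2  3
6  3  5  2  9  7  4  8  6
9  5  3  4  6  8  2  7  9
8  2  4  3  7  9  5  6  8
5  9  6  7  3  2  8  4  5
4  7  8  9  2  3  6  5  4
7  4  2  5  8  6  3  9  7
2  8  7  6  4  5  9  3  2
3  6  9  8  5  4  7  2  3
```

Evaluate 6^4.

6^1 = 6
6^2 = 6·6 = 3
6^3 = 3·6 = 6
6^4 = 6·6 = 3

3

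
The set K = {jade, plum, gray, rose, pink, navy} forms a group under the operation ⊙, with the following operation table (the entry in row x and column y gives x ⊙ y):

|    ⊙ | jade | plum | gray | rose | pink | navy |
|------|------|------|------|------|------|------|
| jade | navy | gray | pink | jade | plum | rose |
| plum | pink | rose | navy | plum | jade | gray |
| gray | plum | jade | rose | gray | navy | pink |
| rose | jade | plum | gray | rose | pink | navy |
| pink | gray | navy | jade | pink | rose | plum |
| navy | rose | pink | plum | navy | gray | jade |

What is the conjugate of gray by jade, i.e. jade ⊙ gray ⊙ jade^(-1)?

plum

The identity is rose. In row jade, the entry rose sits in column navy, so jade^(-1) = navy.
jade ⊙ gray = pink
pink ⊙ navy = plum
(Structurally, K here is isomorphic to the symmetric group S_3.)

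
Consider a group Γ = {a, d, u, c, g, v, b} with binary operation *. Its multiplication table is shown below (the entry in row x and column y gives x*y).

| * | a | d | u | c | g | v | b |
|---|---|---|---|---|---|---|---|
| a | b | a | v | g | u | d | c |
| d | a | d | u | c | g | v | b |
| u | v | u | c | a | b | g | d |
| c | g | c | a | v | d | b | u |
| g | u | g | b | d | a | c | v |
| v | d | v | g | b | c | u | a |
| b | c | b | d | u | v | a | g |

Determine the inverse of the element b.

u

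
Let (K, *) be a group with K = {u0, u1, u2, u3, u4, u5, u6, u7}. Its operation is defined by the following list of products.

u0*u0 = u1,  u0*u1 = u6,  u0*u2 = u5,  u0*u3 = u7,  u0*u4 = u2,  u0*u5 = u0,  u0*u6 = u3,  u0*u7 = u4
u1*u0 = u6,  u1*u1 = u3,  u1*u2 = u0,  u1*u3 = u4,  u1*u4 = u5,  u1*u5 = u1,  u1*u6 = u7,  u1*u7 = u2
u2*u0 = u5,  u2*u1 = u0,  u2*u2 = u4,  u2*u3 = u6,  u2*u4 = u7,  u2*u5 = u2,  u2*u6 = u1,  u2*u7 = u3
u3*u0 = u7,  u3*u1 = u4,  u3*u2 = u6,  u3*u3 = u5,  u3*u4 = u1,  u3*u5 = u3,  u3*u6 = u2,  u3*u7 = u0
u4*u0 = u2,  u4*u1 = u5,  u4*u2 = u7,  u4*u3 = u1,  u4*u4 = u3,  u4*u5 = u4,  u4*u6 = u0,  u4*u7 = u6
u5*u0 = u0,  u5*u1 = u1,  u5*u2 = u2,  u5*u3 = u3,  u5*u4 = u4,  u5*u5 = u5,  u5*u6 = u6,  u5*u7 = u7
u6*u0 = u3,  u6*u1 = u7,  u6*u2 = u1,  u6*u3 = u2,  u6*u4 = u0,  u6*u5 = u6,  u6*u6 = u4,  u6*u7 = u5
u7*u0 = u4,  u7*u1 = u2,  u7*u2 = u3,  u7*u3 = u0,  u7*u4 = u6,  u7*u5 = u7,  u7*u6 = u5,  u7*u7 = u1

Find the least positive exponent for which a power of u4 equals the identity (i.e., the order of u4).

4

The identity element is u5 (its row matches the header).
u4^1 = u4
u4^2 = u4*u4 = u3
u4^3 = u3*u4 = u1
u4^4 = u1*u4 = u5
The first power of u4 equal to the identity is u4^4, so ord(u4) = 4.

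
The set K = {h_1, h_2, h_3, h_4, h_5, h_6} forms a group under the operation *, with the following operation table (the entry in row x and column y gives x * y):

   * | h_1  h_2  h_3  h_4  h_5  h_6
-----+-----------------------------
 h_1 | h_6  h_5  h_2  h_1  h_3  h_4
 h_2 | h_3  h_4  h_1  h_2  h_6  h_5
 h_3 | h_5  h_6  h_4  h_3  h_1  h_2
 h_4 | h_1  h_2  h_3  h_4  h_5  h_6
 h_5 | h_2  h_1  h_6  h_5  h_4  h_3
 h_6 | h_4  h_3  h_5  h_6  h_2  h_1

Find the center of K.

An element z is central iff its row equals its column in the table.
For h_5: h_5 * h_6 = h_3 ≠ h_2 = h_6 * h_5, so h_5 ∉ Z.
Checking each element this way leaves Z(K) = {h_4}.
(Structurally, K here is isomorphic to the symmetric group S_3.)

{h_4}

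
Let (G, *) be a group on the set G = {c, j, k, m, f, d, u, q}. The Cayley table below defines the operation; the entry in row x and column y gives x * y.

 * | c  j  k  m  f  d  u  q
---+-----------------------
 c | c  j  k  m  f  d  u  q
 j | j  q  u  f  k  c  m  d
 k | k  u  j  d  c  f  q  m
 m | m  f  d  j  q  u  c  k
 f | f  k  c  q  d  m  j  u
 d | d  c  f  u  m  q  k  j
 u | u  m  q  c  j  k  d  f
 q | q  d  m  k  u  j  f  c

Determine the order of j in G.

The identity element is c (its row matches the header).
j^1 = j
j^2 = j * j = q
j^3 = q * j = d
j^4 = d * j = c
The first power of j equal to the identity is j^4, so ord(j) = 4.

4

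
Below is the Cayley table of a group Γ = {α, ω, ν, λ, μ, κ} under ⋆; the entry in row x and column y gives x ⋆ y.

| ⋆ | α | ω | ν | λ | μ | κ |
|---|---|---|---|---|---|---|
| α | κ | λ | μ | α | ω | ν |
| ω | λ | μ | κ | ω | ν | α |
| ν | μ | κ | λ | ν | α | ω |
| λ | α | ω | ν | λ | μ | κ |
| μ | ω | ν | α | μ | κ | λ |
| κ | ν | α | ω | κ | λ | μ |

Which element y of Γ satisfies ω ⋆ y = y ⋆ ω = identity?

α

First locate the identity: row λ matches the header, so λ is the identity.
Scan row ω for λ: ω ⋆ α = λ. Hence ω^(-1) = α.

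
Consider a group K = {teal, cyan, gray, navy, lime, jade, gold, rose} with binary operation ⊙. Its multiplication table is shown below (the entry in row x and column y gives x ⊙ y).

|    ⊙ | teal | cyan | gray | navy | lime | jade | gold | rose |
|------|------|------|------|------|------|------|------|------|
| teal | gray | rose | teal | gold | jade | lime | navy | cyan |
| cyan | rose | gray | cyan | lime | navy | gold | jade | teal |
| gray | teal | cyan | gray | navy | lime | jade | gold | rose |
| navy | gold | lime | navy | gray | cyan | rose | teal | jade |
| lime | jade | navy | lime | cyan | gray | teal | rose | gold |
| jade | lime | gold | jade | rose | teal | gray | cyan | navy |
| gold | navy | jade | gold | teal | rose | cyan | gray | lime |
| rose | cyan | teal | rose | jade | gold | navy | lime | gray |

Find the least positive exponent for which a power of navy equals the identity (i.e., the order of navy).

2

The identity element is gray (its row matches the header).
navy^1 = navy
navy^2 = navy ⊙ navy = gray
The first power of navy equal to the identity is navy^2, so ord(navy) = 2.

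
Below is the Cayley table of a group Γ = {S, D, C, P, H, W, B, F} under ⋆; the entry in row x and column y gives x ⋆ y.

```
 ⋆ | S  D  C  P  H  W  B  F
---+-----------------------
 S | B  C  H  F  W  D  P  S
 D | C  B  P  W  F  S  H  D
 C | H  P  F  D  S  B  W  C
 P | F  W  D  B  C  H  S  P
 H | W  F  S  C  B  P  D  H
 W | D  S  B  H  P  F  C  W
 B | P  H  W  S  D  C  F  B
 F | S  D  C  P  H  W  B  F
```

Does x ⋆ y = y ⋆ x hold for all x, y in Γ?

Yes

Check whether the table is symmetric across its main diagonal.
Every entry (row x, col y) equals the entry (row y, col x), so Γ is abelian.
(In fact Γ ≅ Z_2 x Z_4.)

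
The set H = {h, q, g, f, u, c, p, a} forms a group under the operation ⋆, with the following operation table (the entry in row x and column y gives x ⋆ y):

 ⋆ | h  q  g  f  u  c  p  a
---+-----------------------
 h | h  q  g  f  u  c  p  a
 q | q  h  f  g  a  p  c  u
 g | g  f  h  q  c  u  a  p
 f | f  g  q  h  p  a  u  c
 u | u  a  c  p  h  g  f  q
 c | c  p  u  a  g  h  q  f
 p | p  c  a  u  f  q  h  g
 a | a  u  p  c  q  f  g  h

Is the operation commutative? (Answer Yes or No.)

Check whether the table is symmetric across its main diagonal.
Every entry (row x, col y) equals the entry (row y, col x), so H is abelian.

Yes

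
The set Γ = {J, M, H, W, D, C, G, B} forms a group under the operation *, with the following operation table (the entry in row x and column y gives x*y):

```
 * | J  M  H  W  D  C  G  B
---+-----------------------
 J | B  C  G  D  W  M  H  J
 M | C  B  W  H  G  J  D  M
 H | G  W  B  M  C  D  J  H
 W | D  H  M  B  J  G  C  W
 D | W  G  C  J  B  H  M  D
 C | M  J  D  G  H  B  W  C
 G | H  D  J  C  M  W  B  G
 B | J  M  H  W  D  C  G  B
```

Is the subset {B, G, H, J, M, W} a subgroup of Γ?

No

W*J = D, which is not in {B, G, H, J, M, W}.
The subset is not closed under *, so it is not a subgroup.
(Structurally, Γ here is isomorphic to the elementary abelian group (Z_2)^3.)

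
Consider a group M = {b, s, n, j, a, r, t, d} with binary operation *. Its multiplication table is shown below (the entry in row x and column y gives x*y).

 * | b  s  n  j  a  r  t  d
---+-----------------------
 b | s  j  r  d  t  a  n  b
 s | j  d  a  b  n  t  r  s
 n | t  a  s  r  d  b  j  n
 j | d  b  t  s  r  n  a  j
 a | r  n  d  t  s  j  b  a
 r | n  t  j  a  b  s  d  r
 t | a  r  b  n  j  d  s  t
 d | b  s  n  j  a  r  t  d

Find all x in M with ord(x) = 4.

{a, b, j, n, r, t}

Identity is d. Compute the order of each non-identity element by repeated multiplication:
  b: b → s → j → d  (order 4)
  s: s → d  (order 2)
  n: n → s → a → d  (order 4)
  j: j → s → b → d  (order 4)
  a: a → s → n → d  (order 4)
  r: r → s → t → d  (order 4)
  t: t → s → r → d  (order 4)
Elements of order 4: {a, b, j, n, r, t}.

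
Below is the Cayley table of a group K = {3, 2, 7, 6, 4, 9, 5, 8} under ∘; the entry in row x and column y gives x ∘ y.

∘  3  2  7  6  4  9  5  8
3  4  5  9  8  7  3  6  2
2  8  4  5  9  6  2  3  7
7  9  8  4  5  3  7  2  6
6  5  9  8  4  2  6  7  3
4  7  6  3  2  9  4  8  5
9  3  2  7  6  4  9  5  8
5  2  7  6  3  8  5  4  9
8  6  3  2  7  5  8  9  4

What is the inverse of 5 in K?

First locate the identity: row 9 matches the header, so 9 is the identity.
Scan row 5 for 9: 5 ∘ 8 = 9. Hence 5^(-1) = 8.

8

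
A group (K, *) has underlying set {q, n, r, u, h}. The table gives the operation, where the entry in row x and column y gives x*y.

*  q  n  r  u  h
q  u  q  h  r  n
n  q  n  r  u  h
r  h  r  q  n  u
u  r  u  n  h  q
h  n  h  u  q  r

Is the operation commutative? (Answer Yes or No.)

Yes

Check whether the table is symmetric across its main diagonal.
Every entry (row x, col y) equals the entry (row y, col x), so K is abelian.
(In fact K ≅ the cyclic group Z_5.)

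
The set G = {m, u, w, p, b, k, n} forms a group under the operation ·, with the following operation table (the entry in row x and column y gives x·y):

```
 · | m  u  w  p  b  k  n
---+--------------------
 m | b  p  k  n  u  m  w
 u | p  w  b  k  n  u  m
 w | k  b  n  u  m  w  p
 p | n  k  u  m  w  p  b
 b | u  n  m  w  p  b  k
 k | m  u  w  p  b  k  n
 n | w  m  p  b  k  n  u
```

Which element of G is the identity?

k

The identity e satisfies e·x = x for all x, so its row in the table reproduces the column headers.
Row k reads: m, u, w, p, b, k, n — exactly the header order. So k is the identity.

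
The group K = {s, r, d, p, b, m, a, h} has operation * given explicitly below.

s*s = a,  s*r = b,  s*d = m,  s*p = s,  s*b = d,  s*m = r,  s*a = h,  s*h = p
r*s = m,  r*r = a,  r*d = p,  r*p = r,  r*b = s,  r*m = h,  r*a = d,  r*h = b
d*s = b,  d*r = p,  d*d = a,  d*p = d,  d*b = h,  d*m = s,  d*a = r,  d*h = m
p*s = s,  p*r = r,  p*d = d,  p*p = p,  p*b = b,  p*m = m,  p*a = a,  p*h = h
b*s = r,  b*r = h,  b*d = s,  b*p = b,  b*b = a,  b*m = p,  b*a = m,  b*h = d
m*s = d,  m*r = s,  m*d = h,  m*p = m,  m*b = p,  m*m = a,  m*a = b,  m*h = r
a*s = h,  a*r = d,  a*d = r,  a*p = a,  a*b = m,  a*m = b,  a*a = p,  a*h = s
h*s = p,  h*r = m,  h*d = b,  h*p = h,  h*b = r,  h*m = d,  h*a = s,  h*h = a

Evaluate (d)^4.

d^1 = d
d^2 = d*d = a
d^3 = a*d = r
d^4 = r*d = p

p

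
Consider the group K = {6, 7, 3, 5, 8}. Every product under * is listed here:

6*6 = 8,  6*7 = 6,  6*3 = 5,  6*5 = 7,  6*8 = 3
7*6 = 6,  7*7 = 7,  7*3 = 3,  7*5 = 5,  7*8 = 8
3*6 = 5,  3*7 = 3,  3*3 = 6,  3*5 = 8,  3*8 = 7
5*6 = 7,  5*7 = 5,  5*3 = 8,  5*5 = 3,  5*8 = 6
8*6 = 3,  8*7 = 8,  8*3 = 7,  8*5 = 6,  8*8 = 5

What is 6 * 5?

7

Read row 6, column 5: 6 * 5 = 7.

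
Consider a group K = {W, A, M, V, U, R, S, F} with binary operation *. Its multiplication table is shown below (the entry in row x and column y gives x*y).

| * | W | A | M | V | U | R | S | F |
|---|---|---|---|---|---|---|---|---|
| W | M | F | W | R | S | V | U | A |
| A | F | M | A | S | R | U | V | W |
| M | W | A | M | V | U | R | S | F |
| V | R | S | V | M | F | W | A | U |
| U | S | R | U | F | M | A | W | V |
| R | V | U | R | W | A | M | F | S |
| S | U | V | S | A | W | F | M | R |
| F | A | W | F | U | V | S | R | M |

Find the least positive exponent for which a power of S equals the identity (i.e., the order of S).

The identity element is M (its row matches the header).
S^1 = S
S^2 = S*S = M
The first power of S equal to the identity is S^2, so ord(S) = 2.

2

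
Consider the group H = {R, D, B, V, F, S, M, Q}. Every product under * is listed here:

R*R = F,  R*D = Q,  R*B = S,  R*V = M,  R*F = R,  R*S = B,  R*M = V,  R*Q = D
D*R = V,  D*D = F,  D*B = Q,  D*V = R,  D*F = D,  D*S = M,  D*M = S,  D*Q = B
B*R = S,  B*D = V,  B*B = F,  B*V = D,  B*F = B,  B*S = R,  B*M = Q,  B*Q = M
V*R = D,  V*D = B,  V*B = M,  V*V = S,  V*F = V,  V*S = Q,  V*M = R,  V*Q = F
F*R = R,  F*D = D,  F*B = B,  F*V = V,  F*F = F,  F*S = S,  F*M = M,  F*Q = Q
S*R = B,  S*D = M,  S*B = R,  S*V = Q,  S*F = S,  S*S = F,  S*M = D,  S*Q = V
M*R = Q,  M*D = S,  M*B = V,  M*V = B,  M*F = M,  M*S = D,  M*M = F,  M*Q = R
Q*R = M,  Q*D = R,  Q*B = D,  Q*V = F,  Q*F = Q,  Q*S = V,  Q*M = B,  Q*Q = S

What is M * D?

S

Read row M, column D: M * D = S.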